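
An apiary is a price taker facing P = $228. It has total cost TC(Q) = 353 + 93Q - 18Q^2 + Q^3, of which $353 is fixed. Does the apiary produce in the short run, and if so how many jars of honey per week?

Produce at Q = 15

From TC, MC = TC'(Q) = 93 - 36Q + 3Q^2 and AVC = VC/Q = 93 - 18Q + Q^2.
The AVC parabola has its vertex at Q = 18/2 = 9, where AVC = 93 - 18·9 + 9^2 = $12.
P = $228 exceeds min AVC = $12, so the firm stays open.
P = MC gives -135 - 36Q + 3Q^2 = 0, with roots -3 and 15. Take the larger (rising MC): Q* = 15.
Check: AVC at Q = 15 is $48 ≤ P, so revenue covers variable cost.
Profit = P·Q − TC = 228·15 − 1073 = $2347.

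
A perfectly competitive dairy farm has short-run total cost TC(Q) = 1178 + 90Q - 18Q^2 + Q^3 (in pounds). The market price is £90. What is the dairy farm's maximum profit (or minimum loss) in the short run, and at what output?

Profit = -£314 at Q = 12

AVC = 90 - 18Q + Q^2 has its minimum £9 at Q = 9; price £90 clears that bar, so the firm operates.
With MC = 90 - 36Q + 3Q^2, P = MC on the upward-sloping part at Q* = 12.
TR = 90·12 = 1080. TC = 1178 + 216 = 1394. Profit = 1080 − 1394 = -£314.
That loss of £314 beats the £1178 the firm would lose by shutting down; producing recovers £864 of fixed cost.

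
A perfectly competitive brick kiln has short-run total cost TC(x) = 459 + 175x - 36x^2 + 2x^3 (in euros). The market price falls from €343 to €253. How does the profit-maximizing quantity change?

MC = 175 - 72x + 6x^2; the shutdown threshold is min AVC = €13 (at x = 9).
With P = €343 above the shutdown price, P = MC gives x = 14.
At P = €253 ≥ min AVC, set P = MC: x = 13. The firm stays open but cuts output.

Output falls from 14 to 13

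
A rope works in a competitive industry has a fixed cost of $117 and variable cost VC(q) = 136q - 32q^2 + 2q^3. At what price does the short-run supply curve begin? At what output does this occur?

$8 per unit, at q = 8

The firm shuts down when price falls below the minimum of average variable cost. AVC = VC/q = 136 - 32q + 2q^2.
dAVC/dq = -32 + 4q = 0 gives q = 8. min AVC = 136 - 32·8 + 2·8^2 = 8.
For P < $8 the firm produces nothing.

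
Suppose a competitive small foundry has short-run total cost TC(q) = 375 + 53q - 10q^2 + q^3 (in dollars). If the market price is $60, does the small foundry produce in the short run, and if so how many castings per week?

Produce at q = 7

Strip out fixed cost: VC = 53q - 10q^2 + q^3. Then AVC = 53 - 10q + q^2 and MC = 53 - 20q + 3q^2.
AVC hits its minimum where MC = AVC, at q = 5, giving min AVC = 53 - 10·5 + 5^2 = $28.
P = $60 exceeds min AVC = $28, so the firm stays open.
Set P = MC: 60 = 53 - 20q + 3q^2 → -7 - 20q + 3q^2 = 0. The roots are q = -1/3 and q = 7; the profit-maximizing output is on the rising part of MC, so q* = 7.
Check: AVC at q = 7 is $32 ≤ P, so revenue covers variable cost.
Profit = P·q − TC = 60·7 − 599 = -$179, a loss, but smaller than the $375 fixed cost the firm would lose by shutting down.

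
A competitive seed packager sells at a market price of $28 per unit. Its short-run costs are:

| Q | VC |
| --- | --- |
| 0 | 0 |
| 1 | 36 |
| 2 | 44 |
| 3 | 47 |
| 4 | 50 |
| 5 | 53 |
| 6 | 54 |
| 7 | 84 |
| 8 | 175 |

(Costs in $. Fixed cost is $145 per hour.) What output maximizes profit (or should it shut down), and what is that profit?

Q = 6; profit = -$31

Profit at each row (π = 28Q − TC): Q=0: -145; Q=1: -153; Q=2: -133; Q=3: -108; Q=4: -83; Q=5: -58; Q=6: -31; Q=7: -33; Q=8: -96.
Profit is maximized at Q = 6. AVC there is 54/6 = $9 ≤ P, so producing beats shutting down (which would give -$145).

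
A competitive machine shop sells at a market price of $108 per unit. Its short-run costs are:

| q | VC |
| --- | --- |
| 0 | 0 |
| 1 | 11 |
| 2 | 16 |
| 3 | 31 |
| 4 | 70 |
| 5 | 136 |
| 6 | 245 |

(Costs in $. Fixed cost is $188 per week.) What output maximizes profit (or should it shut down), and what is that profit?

Tabulate TR − TC: q=0: -188; q=1: -91; q=2: 12; q=3: 105; q=4: 174; q=5: 216; q=6: 215.
Profit is maximized at q = 5. AVC there is 136/5 = $27.20 ≤ P, so producing beats shutting down (which would give -$188).

q = 5; profit = $216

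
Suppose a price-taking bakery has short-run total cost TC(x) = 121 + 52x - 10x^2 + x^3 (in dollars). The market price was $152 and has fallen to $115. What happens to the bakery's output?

Output falls from 10 to 9

AVC = 52 - 10x + x^2, minimized at x = 5 where min AVC = $27. MC = 52 - 20x + 3x^2.
With P = $152 above the shutdown price, P = MC gives x = 10.
At P = $115 ≥ min AVC, set P = MC: x = 9. The firm stays open but cuts output.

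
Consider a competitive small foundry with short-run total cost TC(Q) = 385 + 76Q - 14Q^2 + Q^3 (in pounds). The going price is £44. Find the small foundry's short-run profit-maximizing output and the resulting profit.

AVC = 76 - 14Q + Q^2; min AVC = £27 at Q = 7. Since P = £44 ≥ min AVC, the firm produces.
MC = 76 - 28Q + 3Q^2. Setting P = MC and taking the root on the rising branch gives Q* = 8.
TR = 44·8 = 352. TC = 385 + 224 = 609. Profit = 352 − 609 = -£257.
By producing, the firm covers all variable cost plus £128 of fixed cost; shutting down would lose the full £385.

Profit = -£257 at Q = 8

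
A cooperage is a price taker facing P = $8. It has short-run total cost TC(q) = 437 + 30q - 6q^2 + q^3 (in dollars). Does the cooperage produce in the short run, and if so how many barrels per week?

Shut down

From TC, MC = TC'(q) = 30 - 12q + 3q^2 and AVC = VC/q = 30 - 6q + q^2.
AVC is minimized where dAVC/dq = -6 + 2q = 0, at q = 3; min AVC = 30 - 6·3 + 3^2 = $21.
Since P = $8 < min AVC = $21, price fails to cover variable cost at any output.
Shutting down limits the loss to fixed cost, $437.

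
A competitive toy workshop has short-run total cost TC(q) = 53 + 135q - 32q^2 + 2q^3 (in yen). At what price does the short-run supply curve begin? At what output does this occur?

¥7 per unit, at q = 8

Short-run supply begins at min AVC. From VC = 135q - 32q^2 + 2q^3, AVC = 135 - 32q + 2q^2.
At the minimum of AVC, MC = AVC. MC = 135 - 64q + 6q^2; setting MC = AVC gives 4q^2 - 32q = 0, so q = 8. min AVC = 7.
The firm shuts down for any P below ¥7.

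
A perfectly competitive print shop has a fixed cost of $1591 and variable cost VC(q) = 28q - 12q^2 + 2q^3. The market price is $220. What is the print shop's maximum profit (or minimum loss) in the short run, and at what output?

AVC = 28 - 12q + 2q^2; min AVC = $10 at q = 3. Since P = $220 ≥ min AVC, the firm produces.
With MC = 28 - 24q + 6q^2, P = MC on the upward-sloping part at q* = 8.
TR = 220·8 = 1760. TC = 1591 + 480 = 2071. Profit = 1760 − 2071 = -$311.
By producing, the firm covers all variable cost plus $1280 of fixed cost; shutting down would lose the full $1591.

Profit = -$311 at q = 8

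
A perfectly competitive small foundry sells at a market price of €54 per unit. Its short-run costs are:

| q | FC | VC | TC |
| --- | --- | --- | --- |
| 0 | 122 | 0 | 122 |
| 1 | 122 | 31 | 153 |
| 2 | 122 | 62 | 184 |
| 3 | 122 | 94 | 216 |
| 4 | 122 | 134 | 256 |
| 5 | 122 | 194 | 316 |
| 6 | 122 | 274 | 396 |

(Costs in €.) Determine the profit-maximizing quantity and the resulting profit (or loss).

Tabulate TR − TC: q=0: -122; q=1: -99; q=2: -76; q=3: -54; q=4: -40; q=5: -46; q=6: -72.
Profit is maximized at q = 4. AVC there is 134/4 = €33.50 ≤ P, so producing beats shutting down (which would give -€122).

q = 4; profit = -€40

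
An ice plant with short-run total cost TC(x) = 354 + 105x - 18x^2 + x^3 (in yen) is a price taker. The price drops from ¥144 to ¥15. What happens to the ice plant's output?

Output falls from 13 to 0 (the firm shuts down)

MC = 105 - 36x + 3x^2; the shutdown threshold is min AVC = ¥24 (at x = 9).
With P = ¥144 above the shutdown price, P = MC gives x = 13.
At P = ¥15 < min AVC = ¥24, price no longer covers variable cost at any output, so the firm shuts down: x = 0.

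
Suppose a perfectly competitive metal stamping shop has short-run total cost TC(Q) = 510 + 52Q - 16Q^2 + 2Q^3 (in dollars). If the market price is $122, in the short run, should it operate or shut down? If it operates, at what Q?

Produce at Q = 7

Variable cost is VC = 52Q - 16Q^2 + 2Q^3, so AVC = VC/Q = 52 - 16Q + 2Q^2 and MC = dTC/dQ = 52 - 32Q + 6Q^2.
AVC is minimized where dAVC/dQ = -16 + 4Q = 0, at Q = 4; min AVC = 52 - 16·4 + 2·4^2 = $20.
Since P = $122 ≥ min AVC = $20, price covers variable cost and the firm should produce.
Solving P = MC: -70 - 32Q + 6Q^2 = 0 ⇒ Q = -5/3 or 7. On the upward-sloping branch, Q* = 7.
Check: AVC at Q = 7 is $38 ≤ P, so revenue covers variable cost.
Profit = P·Q − TC = 122·7 − 776 = $78.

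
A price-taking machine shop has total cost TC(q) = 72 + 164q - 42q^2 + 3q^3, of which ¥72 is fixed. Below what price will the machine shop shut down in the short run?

¥17 per unit

The shutdown price is the minimum of AVC. VC = 164q - 42q^2 + 3q^3, so AVC = 164 - 42q + 3q^2.
At the minimum of AVC, MC = AVC. MC = 164 - 84q + 9q^2; setting MC = AVC gives 6q^2 - 42q = 0, so q = 7. min AVC = 17.
The firm shuts down for any P below ¥17.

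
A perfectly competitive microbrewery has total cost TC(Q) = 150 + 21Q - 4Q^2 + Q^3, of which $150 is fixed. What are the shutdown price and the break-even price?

Shutdown price = $17; break-even price = $56

AVC = 21 - 4Q + Q^2; minimized at Q = 2, giving min AVC = $17. That is the shutdown price.
ATC = 150/Q + 21 - 4Q + Q^2. Setting dATC/dQ = −150/Q^2 − 4 + 2Q = 0 gives Q = 5 (since 2·5^3 − 4·5^2 = 150).
min ATC = 150/5 + 21 − 4·5 + 5^2 = $56. That is the break-even price.
Between these two prices the firm operates at a loss; above $56 it earns a profit.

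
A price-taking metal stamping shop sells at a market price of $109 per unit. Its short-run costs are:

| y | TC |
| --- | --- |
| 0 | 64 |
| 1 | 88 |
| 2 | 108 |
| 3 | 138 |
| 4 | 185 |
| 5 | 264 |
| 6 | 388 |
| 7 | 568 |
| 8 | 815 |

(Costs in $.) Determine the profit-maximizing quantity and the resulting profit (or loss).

y = 5; profit = $281

Tabulate TR − TC: y=0: -64; y=1: 21; y=2: 110; y=3: 189; y=4: 251; y=5: 281; y=6: 266; y=7: 195; y=8: 57.
Profit is maximized at y = 5. AVC there is 200/5 = $40 ≤ P, so producing beats shutting down (which would give -$64).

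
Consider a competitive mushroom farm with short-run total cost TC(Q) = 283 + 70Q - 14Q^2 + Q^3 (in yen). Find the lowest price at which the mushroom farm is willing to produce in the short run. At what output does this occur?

The shutdown price is the minimum of AVC. VC = 70Q - 14Q^2 + Q^3, so AVC = 70 - 14Q + Q^2.
At the minimum of AVC, MC = AVC. MC = 70 - 28Q + 3Q^2; setting MC = AVC gives 2Q^2 - 14Q = 0, so Q = 7. min AVC = 21.
For P < ¥21 the firm produces nothing.

¥21 per unit, at Q = 7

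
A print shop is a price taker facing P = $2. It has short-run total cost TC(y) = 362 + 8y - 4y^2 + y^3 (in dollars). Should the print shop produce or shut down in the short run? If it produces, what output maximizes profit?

Variable cost is VC = 8y - 4y^2 + y^3, so AVC = VC/y = 8 - 4y + y^2 and MC = dTC/dy = 8 - 8y + 3y^2.
AVC hits its minimum where MC = AVC, at y = 2, giving min AVC = 8 - 4·2 + 2^2 = $4.
With P < min AVC ($2 < $4), every unit sold adds to the loss.
Shutting down limits the loss to fixed cost, $362.

Shut down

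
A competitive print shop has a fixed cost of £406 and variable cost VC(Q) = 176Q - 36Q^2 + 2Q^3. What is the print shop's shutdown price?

The firm shuts down when price falls below the minimum of average variable cost. AVC = VC/Q = 176 - 36Q + 2Q^2.
At the minimum of AVC, MC = AVC. MC = 176 - 72Q + 6Q^2; setting MC = AVC gives 4Q^2 - 36Q = 0, so Q = 9. min AVC = 14.
The firm shuts down for any P below £14.

£14 per unit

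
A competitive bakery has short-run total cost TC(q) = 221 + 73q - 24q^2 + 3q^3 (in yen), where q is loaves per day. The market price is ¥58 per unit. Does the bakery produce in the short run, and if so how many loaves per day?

Produce at q = 5

Variable cost is VC = 73q - 24q^2 + 3q^3, so AVC = VC/q = 73 - 24q + 3q^2 and MC = dTC/dq = 73 - 48q + 9q^2.
AVC is minimized where dAVC/dq = -24 + 6q = 0, at q = 4; min AVC = 73 - 24·4 + 3·4^2 = ¥25.
P = ¥58 exceeds min AVC = ¥25, so the firm stays open.
Solving P = MC: 15 - 48q + 9q^2 = 0 ⇒ q = 1/3 or 5. On the upward-sloping branch, q* = 5.
Check: AVC at q = 5 is ¥28 ≤ P, so revenue covers variable cost.
Profit = P·q − TC = 58·5 − 361 = -¥71, a loss, but smaller than the ¥221 fixed cost the firm would lose by shutting down.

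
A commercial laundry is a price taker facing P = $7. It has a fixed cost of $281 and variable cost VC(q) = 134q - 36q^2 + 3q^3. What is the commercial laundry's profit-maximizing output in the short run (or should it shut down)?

From TC, MC = TC'(q) = 134 - 72q + 9q^2 and AVC = VC/q = 134 - 36q + 3q^2.
AVC hits its minimum where MC = AVC, at q = 6, giving min AVC = 134 - 36·6 + 3·6^2 = $26.
Since P = $7 < min AVC = $26, price fails to cover variable cost at any output.
Shutting down limits the loss to fixed cost, $281.

Shut down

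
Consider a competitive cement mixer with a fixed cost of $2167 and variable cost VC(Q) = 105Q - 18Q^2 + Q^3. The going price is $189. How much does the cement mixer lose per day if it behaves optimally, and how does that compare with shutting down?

Profit = -$207 at Q = 14

AVC = 105 - 18Q + Q^2; min AVC = $24 at Q = 9. Since P = $189 ≥ min AVC, the firm produces.
With MC = 105 - 36Q + 3Q^2, P = MC on the upward-sloping part at Q* = 14.
TR = 189·14 = 2646. TC = 2167 + 686 = 2853. Profit = 2646 − 2853 = -$207.
Shutting down would mean losing the fixed cost of $2167, so operating at a loss of $207 is better by $1960.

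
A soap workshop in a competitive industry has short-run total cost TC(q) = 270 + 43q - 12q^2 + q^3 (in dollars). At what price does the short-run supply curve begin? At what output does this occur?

The firm shuts down when price falls below the minimum of average variable cost. AVC = VC/q = 43 - 12q + q^2.
At the minimum of AVC, MC = AVC. MC = 43 - 24q + 3q^2; setting MC = AVC gives 2q^2 - 12q = 0, so q = 6. min AVC = 7.
So the shutdown price is $7.

$7 per unit, at q = 6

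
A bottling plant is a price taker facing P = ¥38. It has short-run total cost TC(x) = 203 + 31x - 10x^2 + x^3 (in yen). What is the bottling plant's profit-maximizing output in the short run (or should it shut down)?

Produce at x = 7

Variable cost is VC = 31x - 10x^2 + x^3, so AVC = VC/x = 31 - 10x + x^2 and MC = dTC/dx = 31 - 20x + 3x^2.
AVC is minimized where dAVC/dx = -10 + 2x = 0, at x = 5; min AVC = 31 - 10·5 + 5^2 = ¥6.
P = ¥38 exceeds min AVC = ¥6, so the firm stays open.
Set P = MC: 38 = 31 - 20x + 3x^2 → -7 - 20x + 3x^2 = 0. The roots are x = -1/3 and x = 7; the profit-maximizing output is on the rising part of MC, so x* = 7.
Check: AVC at x = 7 is ¥10 ≤ P, so revenue covers variable cost.
Profit = P·x − TC = 38·7 − 273 = -¥7, a loss, but smaller than the ¥203 fixed cost the firm would lose by shutting down.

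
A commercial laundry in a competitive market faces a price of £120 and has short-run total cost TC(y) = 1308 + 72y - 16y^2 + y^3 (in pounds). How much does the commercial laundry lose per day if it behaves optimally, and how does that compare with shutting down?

Profit = -£156 at y = 12

AVC = 72 - 16y + y^2; min AVC = £8 at y = 8. Since P = £120 ≥ min AVC, the firm produces.
MC = 72 - 32y + 3y^2. Setting P = MC and taking the root on the rising branch gives y* = 12.
TR = 120·12 = 1440. TC = 1308 + 288 = 1596. Profit = 1440 − 1596 = -£156.
That loss of £156 beats the £1308 the firm would lose by shutting down; producing recovers £1152 of fixed cost.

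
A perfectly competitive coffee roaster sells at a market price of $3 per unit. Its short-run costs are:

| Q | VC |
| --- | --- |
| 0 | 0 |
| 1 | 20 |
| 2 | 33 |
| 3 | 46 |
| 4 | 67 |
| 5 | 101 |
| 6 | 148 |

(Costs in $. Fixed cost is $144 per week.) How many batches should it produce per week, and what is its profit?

Q = 0 (shut down); profit = -$144

Compute π = P·Q − TC at each output: Q=0: -144; Q=1: -161; Q=2: -171; Q=3: -181; Q=4: -199; Q=5: -230; Q=6: -274.
Profit is highest at Q = 0. Equivalently, the lowest AVC in the table is 46/3 ≈ $15.33 at Q = 3, and P = $3 falls below it — price never covers variable cost, so the firm shuts down and loses only its fixed cost.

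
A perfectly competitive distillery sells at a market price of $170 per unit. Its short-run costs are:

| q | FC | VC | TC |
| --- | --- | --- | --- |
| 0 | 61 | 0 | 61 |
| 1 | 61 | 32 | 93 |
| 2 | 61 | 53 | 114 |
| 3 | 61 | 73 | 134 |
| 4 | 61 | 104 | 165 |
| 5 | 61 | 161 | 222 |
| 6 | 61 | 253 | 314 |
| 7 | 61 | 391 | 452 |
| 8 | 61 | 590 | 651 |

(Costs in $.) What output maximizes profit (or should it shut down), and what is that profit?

Tabulate TR − TC: q=0: -61; q=1: 77; q=2: 226; q=3: 376; q=4: 515; q=5: 628; q=6: 706; q=7: 738; q=8: 709.
Profit is maximized at q = 7. AVC there is 391/7 = $55.86 ≤ P, so producing beats shutting down (which would give -$61).

q = 7; profit = $738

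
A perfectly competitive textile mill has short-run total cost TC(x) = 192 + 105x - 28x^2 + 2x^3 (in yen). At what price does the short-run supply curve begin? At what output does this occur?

¥7 per unit, at x = 7

Short-run supply begins at min AVC. From VC = 105x - 28x^2 + 2x^3, AVC = 105 - 28x + 2x^2.
At the minimum of AVC, MC = AVC. MC = 105 - 56x + 6x^2; setting MC = AVC gives 4x^2 - 28x = 0, so x = 7. min AVC = 7.
The firm shuts down for any P below ¥7.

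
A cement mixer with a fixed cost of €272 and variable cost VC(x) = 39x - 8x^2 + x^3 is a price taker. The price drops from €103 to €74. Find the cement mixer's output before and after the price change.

Output falls from 8 to 7

MC = 39 - 16x + 3x^2; the shutdown threshold is min AVC = €23 (at x = 4).
With P = €103 above the shutdown price, P = MC gives x = 8.
At P = €74 ≥ min AVC, set P = MC: x = 7. The firm stays open but cuts output.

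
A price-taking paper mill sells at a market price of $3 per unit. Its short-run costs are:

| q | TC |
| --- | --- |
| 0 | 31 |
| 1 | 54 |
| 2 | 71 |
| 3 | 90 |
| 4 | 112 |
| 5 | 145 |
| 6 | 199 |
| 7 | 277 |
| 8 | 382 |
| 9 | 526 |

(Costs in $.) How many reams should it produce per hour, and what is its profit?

q = 0 (shut down); profit = -$31

Profit at each row (π = 3q − TC): q=0: -31; q=1: -51; q=2: -65; q=3: -81; q=4: -100; q=5: -130; q=6: -181; q=7: -256; q=8: -358; q=9: -499.
Profit is highest at q = 0. Equivalently, the lowest AVC in the table is 59/3 ≈ $19.67 at q = 3, and P = $3 falls below it — price never covers variable cost, so the firm shuts down and loses only its fixed cost.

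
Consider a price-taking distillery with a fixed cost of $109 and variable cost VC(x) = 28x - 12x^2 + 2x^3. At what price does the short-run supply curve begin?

$10 per unit

The firm shuts down when price falls below the minimum of average variable cost. AVC = VC/x = 28 - 12x + 2x^2.
dAVC/dx = -12 + 4x = 0 gives x = 3. min AVC = 28 - 12·3 + 2·3^2 = 10.
So the shutdown price is $10.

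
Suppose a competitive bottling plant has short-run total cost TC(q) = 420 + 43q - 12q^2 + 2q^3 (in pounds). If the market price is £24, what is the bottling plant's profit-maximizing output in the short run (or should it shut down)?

Shut down

From TC, MC = TC'(q) = 43 - 24q + 6q^2 and AVC = VC/q = 43 - 12q + 2q^2.
The AVC parabola has its vertex at q = 12/4 = 3, where AVC = 43 - 12·3 + 2·3^2 = £25.
Since P = £24 < min AVC = £25, price fails to cover variable cost at any output.
Best response: produce nothing and absorb the £420 fixed cost.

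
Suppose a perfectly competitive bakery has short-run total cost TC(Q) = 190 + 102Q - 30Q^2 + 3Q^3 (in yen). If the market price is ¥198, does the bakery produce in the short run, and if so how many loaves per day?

Produce at Q = 8

Variable cost is VC = 102Q - 30Q^2 + 3Q^3, so AVC = VC/Q = 102 - 30Q + 3Q^2 and MC = dTC/dQ = 102 - 60Q + 9Q^2.
The AVC parabola has its vertex at Q = 30/6 = 5, where AVC = 102 - 30·5 + 3·5^2 = ¥27.
Because ¥198 ≥ ¥27, revenue can cover variable cost; the firm operates.
Set P = MC: 198 = 102 - 60Q + 9Q^2 → -96 - 60Q + 9Q^2 = 0. The roots are Q = -4/3 and Q = 8; the profit-maximizing output is on the rising part of MC, so Q* = 8.
Check: AVC at Q = 8 is ¥54 ≤ P, so revenue covers variable cost.
Profit = P·Q − TC = 198·8 − 622 = ¥962.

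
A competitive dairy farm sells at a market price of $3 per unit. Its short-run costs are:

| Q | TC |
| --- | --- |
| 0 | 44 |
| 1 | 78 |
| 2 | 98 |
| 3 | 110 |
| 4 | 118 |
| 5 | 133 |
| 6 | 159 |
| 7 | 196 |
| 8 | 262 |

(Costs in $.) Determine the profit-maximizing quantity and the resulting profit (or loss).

Q = 0 (shut down); profit = -$44

Compute π = P·Q − TC at each output: Q=0: -44; Q=1: -75; Q=2: -92; Q=3: -101; Q=4: -106; Q=5: -118; Q=6: -141; Q=7: -175; Q=8: -238.
Profit is highest at Q = 0. Equivalently, the lowest AVC in the table is 89/5 ≈ $17.80 at Q = 5, and P = $3 falls below it — price never covers variable cost, so the firm shuts down and loses only its fixed cost.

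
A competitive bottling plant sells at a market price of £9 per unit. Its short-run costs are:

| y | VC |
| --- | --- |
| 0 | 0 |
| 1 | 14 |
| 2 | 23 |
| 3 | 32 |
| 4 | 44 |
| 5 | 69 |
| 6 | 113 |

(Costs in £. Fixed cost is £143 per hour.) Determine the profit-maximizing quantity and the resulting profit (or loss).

y = 0 (shut down); profit = -£143

Profit at each row (π = 9y − TC): y=0: -143; y=1: -148; y=2: -148; y=3: -148; y=4: -151; y=5: -167; y=6: -202.
Profit is highest at y = 0. Equivalently, the lowest AVC in the table is 32/3 ≈ £10.67 at y = 3, and P = £9 falls below it — price never covers variable cost, so the firm shuts down and loses only its fixed cost.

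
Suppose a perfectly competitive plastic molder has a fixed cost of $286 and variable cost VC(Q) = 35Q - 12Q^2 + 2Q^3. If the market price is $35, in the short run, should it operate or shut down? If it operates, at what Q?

From TC, MC = TC'(Q) = 35 - 24Q + 6Q^2 and AVC = VC/Q = 35 - 12Q + 2Q^2.
The AVC parabola has its vertex at Q = 12/4 = 3, where AVC = 35 - 12·3 + 2·3^2 = $17.
Since P = $35 ≥ min AVC = $17, price covers variable cost and the firm should produce.
Solving P = MC: -24Q + 6Q^2 = 0 ⇒ Q = 0 or 4. On the upward-sloping branch, Q* = 4.
Check: AVC at Q = 4 is $19 ≤ P, so revenue covers variable cost.
Profit = P·Q − TC = 35·4 − 362 = -$222, a loss, but smaller than the $286 fixed cost the firm would lose by shutting down.

Produce at Q = 4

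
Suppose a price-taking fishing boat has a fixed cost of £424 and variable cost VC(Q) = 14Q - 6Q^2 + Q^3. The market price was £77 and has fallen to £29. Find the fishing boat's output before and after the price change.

MC = 14 - 12Q + 3Q^2; the shutdown threshold is min AVC = £5 (at Q = 3).
At P = £77 ≥ min AVC, set P = MC on the rising branch: Q = 7.
At P = £29 ≥ min AVC, set P = MC: Q = 5. The firm stays open but cuts output.

Output falls from 7 to 5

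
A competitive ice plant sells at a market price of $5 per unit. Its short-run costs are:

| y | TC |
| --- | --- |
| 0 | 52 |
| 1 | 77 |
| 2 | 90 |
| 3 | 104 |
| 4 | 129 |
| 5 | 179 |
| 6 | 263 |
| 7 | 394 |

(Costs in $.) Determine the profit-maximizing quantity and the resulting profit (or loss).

Compute π = P·y − TC at each output: y=0: -52; y=1: -72; y=2: -80; y=3: -89; y=4: -109; y=5: -154; y=6: -233; y=7: -359.
Profit is highest at y = 0. Equivalently, the lowest AVC in the table is 52/3 ≈ $17.33 at y = 3, and P = $5 falls below it — price never covers variable cost, so the firm shuts down and loses only its fixed cost.

y = 0 (shut down); profit = -$52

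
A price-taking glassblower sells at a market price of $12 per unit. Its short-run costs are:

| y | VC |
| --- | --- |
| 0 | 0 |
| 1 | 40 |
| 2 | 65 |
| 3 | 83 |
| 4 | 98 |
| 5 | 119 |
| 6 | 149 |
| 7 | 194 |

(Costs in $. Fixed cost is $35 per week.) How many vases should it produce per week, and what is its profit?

y = 0 (shut down); profit = -$35

Tabulate TR − TC: y=0: -35; y=1: -63; y=2: -76; y=3: -82; y=4: -85; y=5: -94; y=6: -112; y=7: -145.
Profit is highest at y = 0. Equivalently, the lowest AVC in the table is 119/5 ≈ $23.80 at y = 5, and P = $12 falls below it — price never covers variable cost, so the firm shuts down and loses only its fixed cost.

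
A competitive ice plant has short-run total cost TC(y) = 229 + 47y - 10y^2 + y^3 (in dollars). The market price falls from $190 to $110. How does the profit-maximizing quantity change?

Output falls from 11 to 9

MC = 47 - 20y + 3y^2; the shutdown threshold is min AVC = $22 (at y = 5).
With P = $190 above the shutdown price, P = MC gives y = 11.
At P = $110 ≥ min AVC, set P = MC: y = 9. The firm stays open but cuts output.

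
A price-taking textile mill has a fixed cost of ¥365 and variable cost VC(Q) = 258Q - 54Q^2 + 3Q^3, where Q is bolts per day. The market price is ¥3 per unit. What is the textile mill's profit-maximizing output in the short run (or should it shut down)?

Strip out fixed cost: VC = 258Q - 54Q^2 + 3Q^3. Then AVC = 258 - 54Q + 3Q^2 and MC = 258 - 108Q + 9Q^2.
AVC hits its minimum where MC = AVC, at Q = 9, giving min AVC = 258 - 54·9 + 3·9^2 = ¥15.
With P < min AVC (¥3 < ¥15), every unit sold adds to the loss.
Shutting down limits the loss to fixed cost, ¥365.

Shut down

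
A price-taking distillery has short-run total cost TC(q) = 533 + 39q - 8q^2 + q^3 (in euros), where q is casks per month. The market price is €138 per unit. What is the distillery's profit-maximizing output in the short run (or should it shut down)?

Strip out fixed cost: VC = 39q - 8q^2 + q^3. Then AVC = 39 - 8q + q^2 and MC = 39 - 16q + 3q^2.
The AVC parabola has its vertex at q = 8/2 = 4, where AVC = 39 - 8·4 + 4^2 = €23.
Because €138 ≥ €23, revenue can cover variable cost; the firm operates.
P = MC gives -99 - 16q + 3q^2 = 0, with roots -11/3 and 9. Take the larger (rising MC): q* = 9.
Check: AVC at q = 9 is €48 ≤ P, so revenue covers variable cost.
Profit = P·q − TC = 138·9 − 965 = €277.

Produce at q = 9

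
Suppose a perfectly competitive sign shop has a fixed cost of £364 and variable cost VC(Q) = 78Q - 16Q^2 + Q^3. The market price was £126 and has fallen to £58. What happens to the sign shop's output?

AVC = 78 - 16Q + Q^2, minimized at Q = 8 where min AVC = £14. MC = 78 - 32Q + 3Q^2.
At P = £126 ≥ min AVC, set P = MC on the rising branch: Q = 12.
At P = £58 ≥ min AVC, set P = MC: Q = 10. The firm stays open but cuts output.

Output falls from 12 to 10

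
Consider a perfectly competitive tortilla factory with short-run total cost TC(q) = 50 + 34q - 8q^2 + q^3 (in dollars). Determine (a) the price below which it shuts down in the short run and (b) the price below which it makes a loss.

Shutdown price = $18; break-even price = $29

Shutdown price = min AVC. AVC = 34 - 8q + q^2, with vertex at q = 4 and minimum $18.
ATC = 50/q + 34 - 8q + q^2. Setting dATC/dq = −50/q^2 − 8 + 2q = 0 gives q = 5 (since 2·5^3 − 8·5^2 = 50).
min ATC = 50/5 + 34 − 8·5 + 5^2 = $29. That is the break-even price.
Between these two prices the firm operates at a loss; above $29 it earns a profit.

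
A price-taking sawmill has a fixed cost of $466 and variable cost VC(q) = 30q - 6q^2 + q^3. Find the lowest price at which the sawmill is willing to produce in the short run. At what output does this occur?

Short-run supply begins at min AVC. From VC = 30q - 6q^2 + q^3, AVC = 30 - 6q + q^2.
dAVC/dq = -6 + 2q = 0 gives q = 3. min AVC = 30 - 6·3 + 3^2 = 21.
So the shutdown price is $21.

$21 per unit, at q = 3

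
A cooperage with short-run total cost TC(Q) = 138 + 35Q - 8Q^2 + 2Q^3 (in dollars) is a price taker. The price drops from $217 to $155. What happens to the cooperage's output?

Output falls from 7 to 6

MC = 35 - 16Q + 6Q^2; the shutdown threshold is min AVC = $27 (at Q = 2).
At P = $217 ≥ min AVC, set P = MC on the rising branch: Q = 7.
At P = $155 ≥ min AVC, set P = MC: Q = 6. The firm stays open but cuts output.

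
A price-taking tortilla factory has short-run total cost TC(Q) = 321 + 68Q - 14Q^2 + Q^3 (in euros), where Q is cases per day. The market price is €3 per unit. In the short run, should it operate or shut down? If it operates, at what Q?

Shut down

From TC, MC = TC'(Q) = 68 - 28Q + 3Q^2 and AVC = VC/Q = 68 - 14Q + Q^2.
The AVC parabola has its vertex at Q = 14/2 = 7, where AVC = 68 - 14·7 + 7^2 = €19.
Since P = €3 < min AVC = €19, price fails to cover variable cost at any output.
The firm minimizes its loss by shutting down and losing only its fixed cost of €321.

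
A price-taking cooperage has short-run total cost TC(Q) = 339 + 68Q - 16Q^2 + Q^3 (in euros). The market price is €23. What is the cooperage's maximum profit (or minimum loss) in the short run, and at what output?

AVC = 68 - 16Q + Q^2; min AVC = €4 at Q = 8. Since P = €23 ≥ min AVC, the firm produces.
MC = 68 - 32Q + 3Q^2. Setting P = MC and taking the root on the rising branch gives Q* = 9.
TR = 23·9 = 207. TC = 339 + 45 = 384. Profit = 207 − 384 = -€177.
That loss of €177 beats the €339 the firm would lose by shutting down; producing recovers €162 of fixed cost.

Profit = -€177 at Q = 9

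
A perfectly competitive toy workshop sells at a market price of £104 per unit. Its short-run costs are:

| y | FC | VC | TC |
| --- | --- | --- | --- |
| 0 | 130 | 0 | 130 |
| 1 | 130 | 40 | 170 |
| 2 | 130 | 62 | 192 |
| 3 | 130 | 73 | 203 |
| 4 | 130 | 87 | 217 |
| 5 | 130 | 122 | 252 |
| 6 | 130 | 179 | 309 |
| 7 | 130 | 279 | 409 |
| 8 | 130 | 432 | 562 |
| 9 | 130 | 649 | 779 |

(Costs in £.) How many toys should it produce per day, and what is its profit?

y = 7; profit = £319

Tabulate TR − TC: y=0: -130; y=1: -66; y=2: 16; y=3: 109; y=4: 199; y=5: 268; y=6: 315; y=7: 319; y=8: 270; y=9: 157.
Profit is maximized at y = 7. AVC there is 279/7 = £39.86 ≤ P, so producing beats shutting down (which would give -£130).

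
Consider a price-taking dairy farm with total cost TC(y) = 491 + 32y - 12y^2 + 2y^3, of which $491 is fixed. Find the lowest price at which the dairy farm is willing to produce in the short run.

The firm shuts down when price falls below the minimum of average variable cost. AVC = VC/y = 32 - 12y + 2y^2.
At the minimum of AVC, MC = AVC. MC = 32 - 24y + 6y^2; setting MC = AVC gives 4y^2 - 12y = 0, so y = 3. min AVC = 14.
So the shutdown price is $14.

$14 per unit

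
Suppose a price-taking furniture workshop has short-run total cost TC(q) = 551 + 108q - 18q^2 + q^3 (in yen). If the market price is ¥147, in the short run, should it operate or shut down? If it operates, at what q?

Variable cost is VC = 108q - 18q^2 + q^3, so AVC = VC/q = 108 - 18q + q^2 and MC = dTC/dq = 108 - 36q + 3q^2.
AVC hits its minimum where MC = AVC, at q = 9, giving min AVC = 108 - 18·9 + 9^2 = ¥27.
Because ¥147 ≥ ¥27, revenue can cover variable cost; the firm operates.
P = MC gives -39 - 36q + 3q^2 = 0, with roots -1 and 13. Take the larger (rising MC): q* = 13.
Check: AVC at q = 13 is ¥43 ≤ P, so revenue covers variable cost.
Profit = P·q − TC = 147·13 − 1110 = ¥801.

Produce at q = 13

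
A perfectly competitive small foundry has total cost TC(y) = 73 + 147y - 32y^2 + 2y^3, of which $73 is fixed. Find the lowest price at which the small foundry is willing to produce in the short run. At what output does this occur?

The shutdown price is the minimum of AVC. VC = 147y - 32y^2 + 2y^3, so AVC = 147 - 32y + 2y^2.
dAVC/dy = -32 + 4y = 0 gives y = 8. min AVC = 147 - 32·8 + 2·8^2 = 19.
So the shutdown price is $19.

$19 per unit, at y = 8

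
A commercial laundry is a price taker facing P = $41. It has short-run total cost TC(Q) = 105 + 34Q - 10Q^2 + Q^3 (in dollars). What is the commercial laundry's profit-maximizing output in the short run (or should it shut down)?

Produce at Q = 7

Strip out fixed cost: VC = 34Q - 10Q^2 + Q^3. Then AVC = 34 - 10Q + Q^2 and MC = 34 - 20Q + 3Q^2.
AVC hits its minimum where MC = AVC, at Q = 5, giving min AVC = 34 - 10·5 + 5^2 = $9.
Because $41 ≥ $9, revenue can cover variable cost; the firm operates.
P = MC gives -7 - 20Q + 3Q^2 = 0, with roots -1/3 and 7. Take the larger (rising MC): Q* = 7.
Check: AVC at Q = 7 is $13 ≤ P, so revenue covers variable cost.
Profit = P·Q − TC = 41·7 − 196 = $91.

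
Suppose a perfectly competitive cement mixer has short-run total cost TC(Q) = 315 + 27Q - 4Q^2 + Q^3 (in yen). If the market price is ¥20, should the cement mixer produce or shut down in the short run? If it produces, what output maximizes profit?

From TC, MC = TC'(Q) = 27 - 8Q + 3Q^2 and AVC = VC/Q = 27 - 4Q + Q^2.
AVC is minimized where dAVC/dQ = -4 + 2Q = 0, at Q = 2; min AVC = 27 - 4·2 + 2^2 = ¥23.
Since P = ¥20 < min AVC = ¥23, price fails to cover variable cost at any output.
The firm minimizes its loss by shutting down and losing only its fixed cost of ¥315.

Shut down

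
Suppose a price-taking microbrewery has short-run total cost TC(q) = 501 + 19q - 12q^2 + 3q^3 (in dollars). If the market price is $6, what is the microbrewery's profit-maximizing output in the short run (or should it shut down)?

Shut down

Variable cost is VC = 19q - 12q^2 + 3q^3, so AVC = VC/q = 19 - 12q + 3q^2 and MC = dTC/dq = 19 - 24q + 9q^2.
AVC is minimized where dAVC/dq = -12 + 6q = 0, at q = 2; min AVC = 19 - 12·2 + 3·2^2 = $7.
Since P = $6 < min AVC = $7, price fails to cover variable cost at any output.
Shutting down limits the loss to fixed cost, $501.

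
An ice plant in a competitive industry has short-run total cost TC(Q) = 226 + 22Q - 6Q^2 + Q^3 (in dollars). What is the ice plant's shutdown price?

$13 per unit

The shutdown price is the minimum of AVC. VC = 22Q - 6Q^2 + Q^3, so AVC = 22 - 6Q + Q^2.
At the minimum of AVC, MC = AVC. MC = 22 - 12Q + 3Q^2; setting MC = AVC gives 2Q^2 - 6Q = 0, so Q = 3. min AVC = 13.
So the shutdown price is $13.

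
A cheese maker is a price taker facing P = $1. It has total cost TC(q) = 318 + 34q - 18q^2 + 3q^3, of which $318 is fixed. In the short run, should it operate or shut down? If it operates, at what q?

Shut down

Variable cost is VC = 34q - 18q^2 + 3q^3, so AVC = VC/q = 34 - 18q + 3q^2 and MC = dTC/dq = 34 - 36q + 9q^2.
AVC hits its minimum where MC = AVC, at q = 3, giving min AVC = 34 - 18·3 + 3·3^2 = $7.
Since P = $1 < min AVC = $7, price fails to cover variable cost at any output.
The firm minimizes its loss by shutting down and losing only its fixed cost of $318.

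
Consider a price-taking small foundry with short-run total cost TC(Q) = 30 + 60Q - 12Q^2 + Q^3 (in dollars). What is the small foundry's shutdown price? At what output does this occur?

Short-run supply begins at min AVC. From VC = 60Q - 12Q^2 + Q^3, AVC = 60 - 12Q + Q^2.
At the minimum of AVC, MC = AVC. MC = 60 - 24Q + 3Q^2; setting MC = AVC gives 2Q^2 - 12Q = 0, so Q = 6. min AVC = 24.
So the shutdown price is $24.

$24 per unit, at Q = 6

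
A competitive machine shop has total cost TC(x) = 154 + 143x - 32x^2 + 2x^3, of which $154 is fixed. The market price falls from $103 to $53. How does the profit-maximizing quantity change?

Output falls from 10 to 9

MC = 143 - 64x + 6x^2; the shutdown threshold is min AVC = $15 (at x = 8).
At P = $103 ≥ min AVC, set P = MC on the rising branch: x = 10.
At P = $53 ≥ min AVC, set P = MC: x = 9. The firm stays open but cuts output.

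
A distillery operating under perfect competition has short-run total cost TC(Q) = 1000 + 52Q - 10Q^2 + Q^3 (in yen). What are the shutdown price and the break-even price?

Shutdown price = min AVC. AVC = 52 - 10Q + Q^2, with vertex at Q = 5 and minimum ¥27.
ATC = 1000/Q + 52 - 10Q + Q^2. Setting dATC/dQ = −1000/Q^2 − 10 + 2Q = 0 gives Q = 10 (since 2·10^3 − 10·10^2 = 1000).
min ATC = 1000/10 + 52 − 10·10 + 10^2 = ¥152. That is the break-even price.
Between these two prices the firm operates at a loss; above ¥152 it earns a profit.

Shutdown price = ¥27; break-even price = ¥152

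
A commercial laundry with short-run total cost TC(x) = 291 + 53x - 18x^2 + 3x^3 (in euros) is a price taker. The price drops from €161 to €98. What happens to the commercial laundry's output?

AVC = 53 - 18x + 3x^2, minimized at x = 3 where min AVC = €26. MC = 53 - 36x + 9x^2.
With P = €161 above the shutdown price, P = MC gives x = 6.
At P = €98 ≥ min AVC, set P = MC: x = 5. The firm stays open but cuts output.

Output falls from 6 to 5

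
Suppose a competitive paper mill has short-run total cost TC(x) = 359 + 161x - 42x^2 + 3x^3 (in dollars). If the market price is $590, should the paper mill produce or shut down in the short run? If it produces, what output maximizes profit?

Produce at x = 13

From TC, MC = TC'(x) = 161 - 84x + 9x^2 and AVC = VC/x = 161 - 42x + 3x^2.
The AVC parabola has its vertex at x = 42/6 = 7, where AVC = 161 - 42·7 + 3·7^2 = $14.
Because $590 ≥ $14, revenue can cover variable cost; the firm operates.
Set P = MC: 590 = 161 - 84x + 9x^2 → -429 - 84x + 9x^2 = 0. The roots are x = -11/3 and x = 13; the profit-maximizing output is on the rising part of MC, so x* = 13.
Check: AVC at x = 13 is $122 ≤ P, so revenue covers variable cost.
Profit = P·x − TC = 590·13 − 1945 = $5725.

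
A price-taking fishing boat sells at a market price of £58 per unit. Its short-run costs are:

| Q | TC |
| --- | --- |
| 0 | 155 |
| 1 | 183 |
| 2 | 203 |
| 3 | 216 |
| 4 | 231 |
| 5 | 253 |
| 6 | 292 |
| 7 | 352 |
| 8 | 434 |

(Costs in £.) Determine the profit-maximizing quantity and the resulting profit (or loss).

Compute π = P·Q − TC at each output: Q=0: -155; Q=1: -125; Q=2: -87; Q=3: -42; Q=4: 1; Q=5: 37; Q=6: 56; Q=7: 54; Q=8: 30.
Profit is maximized at Q = 6. AVC there is 137/6 = £22.83 ≤ P, so producing beats shutting down (which would give -£155).

Q = 6; profit = £56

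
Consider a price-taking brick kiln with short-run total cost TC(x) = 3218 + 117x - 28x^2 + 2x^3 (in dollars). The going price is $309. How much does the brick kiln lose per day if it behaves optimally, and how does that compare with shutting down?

AVC = 117 - 28x + 2x^2; min AVC = $19 at x = 7. Since P = $309 ≥ min AVC, the firm produces.
MC = 117 - 56x + 6x^2. Setting P = MC and taking the root on the rising branch gives x* = 12.
TR = 309·12 = 3708. TC = 3218 + 828 = 4046. Profit = 3708 − 4046 = -$338.
By producing, the firm covers all variable cost plus $2880 of fixed cost; shutting down would lose the full $3218.

Profit = -$338 at x = 12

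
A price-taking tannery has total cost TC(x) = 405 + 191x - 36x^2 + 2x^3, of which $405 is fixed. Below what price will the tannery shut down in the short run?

Short-run supply begins at min AVC. From VC = 191x - 36x^2 + 2x^3, AVC = 191 - 36x + 2x^2.
At the minimum of AVC, MC = AVC. MC = 191 - 72x + 6x^2; setting MC = AVC gives 4x^2 - 36x = 0, so x = 9. min AVC = 29.
The firm shuts down for any P below $29.

$29 per unit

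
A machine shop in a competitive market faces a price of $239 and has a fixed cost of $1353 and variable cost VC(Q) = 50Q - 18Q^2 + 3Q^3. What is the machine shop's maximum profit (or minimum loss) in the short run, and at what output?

Profit = -$177 at Q = 7

AVC = 50 - 18Q + 3Q^2 has its minimum $23 at Q = 3; price $239 clears that bar, so the firm operates.
With MC = 50 - 36Q + 9Q^2, P = MC on the upward-sloping part at Q* = 7.
TR = 239·7 = 1673. TC = 1353 + 497 = 1850. Profit = 1673 − 1850 = -$177.
That loss of $177 beats the $1353 the firm would lose by shutting down; producing recovers $1176 of fixed cost.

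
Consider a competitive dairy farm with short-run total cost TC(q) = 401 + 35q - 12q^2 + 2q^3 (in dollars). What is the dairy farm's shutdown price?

$17 per unit

The firm shuts down when price falls below the minimum of average variable cost. AVC = VC/q = 35 - 12q + 2q^2.
At the minimum of AVC, MC = AVC. MC = 35 - 24q + 6q^2; setting MC = AVC gives 4q^2 - 12q = 0, so q = 3. min AVC = 17.
So the shutdown price is $17.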